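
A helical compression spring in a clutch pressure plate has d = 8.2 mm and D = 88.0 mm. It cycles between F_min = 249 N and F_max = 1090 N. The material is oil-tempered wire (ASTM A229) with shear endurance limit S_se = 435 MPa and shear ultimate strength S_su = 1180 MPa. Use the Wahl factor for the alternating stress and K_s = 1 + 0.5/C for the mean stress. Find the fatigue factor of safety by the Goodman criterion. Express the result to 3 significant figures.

1.46

C = D/d = 88.0/8.2 = 10.7317; K_W = (4C−1)/(4C−4)+0.615/C = 1.1344; K_s = 1+0.5/C = 1.0466
F_a = (F_max−F_min)/2 = 420.5 N; F_m = (F_max+F_min)/2 = 669.5 N
τ_a = K_W·8F_aD/(πd³) = 1.1344 × 170.9 = 193.87 MPa
τ_m = K_s·8F_mD/(πd³) = 1.0466 × 272.1 = 284.78 MPa
Goodman: 1/n_f = τ_a/S_se + τ_m/S_su = 193.87/435 + 284.78/1180 = 0.44567 + 0.24134 = 0.68701
n_f = 1/0.68701 = 1.456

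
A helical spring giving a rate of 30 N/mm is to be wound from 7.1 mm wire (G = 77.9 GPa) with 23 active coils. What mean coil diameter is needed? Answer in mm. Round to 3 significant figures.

D = (Gd⁴/(8N_a·k))^(1/3) = (77.9×10³·7.1⁴/(8·23·30))^(1/3)
  = (35861.8)^(1/3) = 32.9770 mm

33.0 mm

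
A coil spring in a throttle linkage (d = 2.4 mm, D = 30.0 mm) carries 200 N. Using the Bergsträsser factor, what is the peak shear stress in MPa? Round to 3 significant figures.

Spring index C = D/d = 30.0/2.4 = 12.5000
K_B = (4C+2)/(4C−3) = 52.000/47.000 = 1.1064
τ₀ = 8FD/(πd³) = 8·200·30.0/(π·2.4³) = 48000/43.429 = 1105.2 MPa
τ_max = K·τ₀ = 1.1064 × 1105.2 = 1222.8 MPa

1220 MPa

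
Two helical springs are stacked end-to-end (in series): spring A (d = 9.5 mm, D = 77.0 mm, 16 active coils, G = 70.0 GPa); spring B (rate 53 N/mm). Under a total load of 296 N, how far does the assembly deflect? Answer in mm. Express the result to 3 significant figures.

35.9 mm

k_A = Gd⁴/(8D³N_a) = (70.0×10³)(9.5⁴)/(8·77.0³·16) = 9.7569 N/mm
Series: 1/k_eq = 1/9.7569 + 1/53 = 0.12136; k_eq = 8.24 N/mm
δ = F/k_eq = 296/8.24 = 35.923 mm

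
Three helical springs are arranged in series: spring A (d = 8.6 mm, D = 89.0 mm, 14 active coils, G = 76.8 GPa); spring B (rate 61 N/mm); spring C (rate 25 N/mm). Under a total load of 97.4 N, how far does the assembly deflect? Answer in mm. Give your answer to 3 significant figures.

23.8 mm

k_A = Gd⁴/(8D³N_a) = (76.8×10³)(8.6⁴)/(8·89.0³·14) = 5.3207 N/mm
Series: 1/k_eq = 1/5.3207 + 1/61 + 1/25 = 0.24434; k_eq = 4.0927 N/mm
δ = F/k_eq = 97.4/4.0927 = 23.799 mm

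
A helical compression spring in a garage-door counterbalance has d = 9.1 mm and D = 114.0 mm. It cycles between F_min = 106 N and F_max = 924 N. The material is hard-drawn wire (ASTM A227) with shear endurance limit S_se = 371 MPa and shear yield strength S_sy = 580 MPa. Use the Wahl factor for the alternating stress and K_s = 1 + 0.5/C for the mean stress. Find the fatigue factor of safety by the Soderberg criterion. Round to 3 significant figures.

C = D/d = 114.0/9.1 = 12.5275; K_W = (4C−1)/(4C−4)+0.615/C = 1.1142; K_s = 1+0.5/C = 1.0399
F_a = (F_max−F_min)/2 = 409 N; F_m = (F_max+F_min)/2 = 515 N
τ_a = K_W·8F_aD/(πd³) = 1.1142 × 157.56 = 175.55 MPa
τ_m = K_s·8F_mD/(πd³) = 1.0399 × 198.39 = 206.31 MPa
Soderberg: 1/n_f = τ_a/S_se + τ_m/S_sy = 175.55/371 + 206.31/580 = 0.47317 + 0.35571 = 0.82888
n_f = 1/0.82888 = 1.206

1.21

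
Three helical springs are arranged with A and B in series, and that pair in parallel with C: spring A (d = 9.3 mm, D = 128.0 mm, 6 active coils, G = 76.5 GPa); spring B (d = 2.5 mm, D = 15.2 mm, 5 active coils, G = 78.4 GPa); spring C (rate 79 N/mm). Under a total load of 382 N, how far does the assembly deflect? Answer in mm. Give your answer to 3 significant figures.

4.57 mm

k_A = Gd⁴/(8D³N_a) = (76.5×10³)(9.3⁴)/(8·128.0³·6) = 5.6849 N/mm
k_B = Gd⁴/(8D³N_a) = (78.4×10³)(2.5⁴)/(8·15.2³·5) = 21.801 N/mm
Springs A,B series: k_AB = 1/(1/5.6849+1/21.801) = 4.5091 N/mm; parallel with C: k_eq = 4.5091+79 = 83.509 N/mm
δ = F/k_eq = 382/83.509 = 4.5744 mm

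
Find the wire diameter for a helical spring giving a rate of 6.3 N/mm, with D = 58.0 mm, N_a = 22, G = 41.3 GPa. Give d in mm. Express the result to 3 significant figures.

8.51 mm

d = (8D³N_a·k / G)^(1/4) = (8·58.0³·22·6.3 / (41.3×10³))^0.25
  = (5238.3)^0.25 = 8.5074 mm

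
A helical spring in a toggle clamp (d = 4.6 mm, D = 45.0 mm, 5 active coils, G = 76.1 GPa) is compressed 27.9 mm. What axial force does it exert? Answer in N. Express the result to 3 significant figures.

261 N

k = Gd⁴/(8D³N_a) = (76.1×10³)(4.6⁴)/(8·45.0³·5) = 9.348 N/mm
F = k·δ = 9.348 × 27.9 = 260.81 N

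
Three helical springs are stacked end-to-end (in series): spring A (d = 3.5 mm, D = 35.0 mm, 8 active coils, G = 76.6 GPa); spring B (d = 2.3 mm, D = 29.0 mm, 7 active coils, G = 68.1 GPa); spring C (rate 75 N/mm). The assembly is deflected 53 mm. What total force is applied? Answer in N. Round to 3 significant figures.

54.7 N

k_A = Gd⁴/(8D³N_a) = (76.6×10³)(3.5⁴)/(8·35.0³·8) = 4.1891 N/mm
k_B = Gd⁴/(8D³N_a) = (68.1×10³)(2.3⁴)/(8·29.0³·7) = 1.3953 N/mm
Series: 1/k_eq = 1/4.1891 + 1/1.3953 + 1/75 = 0.96873; k_eq = 1.0323 N/mm
F = k_eq·δ = 1.0323·53 = 54.711 N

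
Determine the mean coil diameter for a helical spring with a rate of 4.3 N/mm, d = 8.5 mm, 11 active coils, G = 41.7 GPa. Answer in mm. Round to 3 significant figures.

D = (Gd⁴/(8N_a·k))^(1/3) = (41.7×10³·8.5⁴/(8·11·4.3))^(1/3)
  = (575255)^(1/3) = 83.1675 mm

83.2 mm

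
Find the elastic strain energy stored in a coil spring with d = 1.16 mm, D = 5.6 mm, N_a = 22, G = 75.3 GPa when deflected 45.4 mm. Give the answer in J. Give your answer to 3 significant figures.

4.55 J

k = Gd⁴/(8D³N_a) = (75.3×10³)(1.16⁴)/(8·5.6³·22) = 4.4111 N/mm
U = ½kδ² = 0.5 × 4.4111 × 45.4² = 4546 N·mm = 4.546 J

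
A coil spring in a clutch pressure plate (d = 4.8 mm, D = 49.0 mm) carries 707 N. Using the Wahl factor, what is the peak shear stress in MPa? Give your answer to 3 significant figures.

911 MPa

Spring index C = D/d = 49.0/4.8 = 10.2083
K_W = (4C−1)/(4C−4) + 0.615/C = 39.833/36.833 + 0.0602 = 1.1417
τ₀ = 8FD/(πd³) = 8·707·49.0/(π·4.8³) = 277144/347.44 = 797.69 MPa
τ_max = K·τ₀ = 1.1417 × 797.69 = 910.71 MPa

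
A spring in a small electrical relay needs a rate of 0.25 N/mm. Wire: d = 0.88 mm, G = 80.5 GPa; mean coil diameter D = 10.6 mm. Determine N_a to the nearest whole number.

N_a = Gd⁴/(8D³k) = (80.5×10³ × 0.88⁴)/(8 × 10.6³ × 0.25)
    = 48275.5 / 2382.03 = 20.27 → 20 coils

20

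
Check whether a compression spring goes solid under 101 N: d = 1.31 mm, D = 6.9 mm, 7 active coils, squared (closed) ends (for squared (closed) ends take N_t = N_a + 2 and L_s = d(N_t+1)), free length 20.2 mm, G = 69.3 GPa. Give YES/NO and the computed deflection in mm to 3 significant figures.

k = Gd⁴/(8D³N_a) = (69.3×10³)(1.31⁴)/(8·6.9³·7) = 11.094 N/mm
N_t = 9; L_s = 1.31·10 = 13.1 mm; δ_solid = L₀ − L_s = 20.2 − 13.1 = 7.1 mm
δ = F/k = 101/11.094 = 9.1041 mm
δ ≥ δ_solid → spring goes solid

YES, δ = 9.10 mm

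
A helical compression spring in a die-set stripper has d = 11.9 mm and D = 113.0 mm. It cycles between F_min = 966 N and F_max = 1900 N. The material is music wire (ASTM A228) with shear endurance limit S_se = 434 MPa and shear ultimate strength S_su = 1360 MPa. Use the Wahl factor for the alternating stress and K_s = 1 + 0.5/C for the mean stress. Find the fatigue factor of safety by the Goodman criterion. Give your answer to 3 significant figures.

2.49

C = D/d = 113.0/11.9 = 9.4958; K_W = (4C−1)/(4C−4)+0.615/C = 1.1530; K_s = 1+0.5/C = 1.0527
F_a = (F_max−F_min)/2 = 467 N; F_m = (F_max+F_min)/2 = 1433 N
τ_a = K_W·8F_aD/(πd³) = 1.1530 × 79.743 = 91.948 MPa
τ_m = K_s·8F_mD/(πd³) = 1.0527 × 244.69 = 257.58 MPa
Goodman: 1/n_f = τ_a/S_se + τ_m/S_su = 91.948/434 + 257.58/1360 = 0.21186 + 0.18940 = 0.40126
n_f = 1/0.40126 = 2.492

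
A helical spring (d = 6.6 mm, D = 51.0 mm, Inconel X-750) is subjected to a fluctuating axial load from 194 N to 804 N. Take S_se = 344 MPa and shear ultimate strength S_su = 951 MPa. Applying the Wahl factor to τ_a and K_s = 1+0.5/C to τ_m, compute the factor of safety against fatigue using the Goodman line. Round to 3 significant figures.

1.37

C = D/d = 51.0/6.6 = 7.7273; K_W = (4C−1)/(4C−4)+0.615/C = 1.1911; K_s = 1+0.5/C = 1.0647
F_a = (F_max−F_min)/2 = 305 N; F_m = (F_max+F_min)/2 = 499 N
τ_a = K_W·8F_aD/(πd³) = 1.1911 × 137.78 = 164.1 MPa
τ_m = K_s·8F_mD/(πd³) = 1.0647 × 225.41 = 240 MPa
Goodman: 1/n_f = τ_a/S_se + τ_m/S_su = 164.1/344 + 240/951 = 0.47704 + 0.25236 = 0.72941
n_f = 1/0.72941 = 1.371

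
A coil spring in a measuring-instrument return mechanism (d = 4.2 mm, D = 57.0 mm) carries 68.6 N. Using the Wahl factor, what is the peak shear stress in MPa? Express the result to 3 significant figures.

149 MPa

Spring index C = D/d = 57.0/4.2 = 13.5714
K_W = (4C−1)/(4C−4) + 0.615/C = 53.286/50.286 + 0.0453 = 1.1050
τ₀ = 8FD/(πd³) = 8·68.6·57.0/(π·4.2³) = 31281.6/232.75 = 134.4 MPa
τ_max = K·τ₀ = 1.1050 × 134.4 = 148.51 MPa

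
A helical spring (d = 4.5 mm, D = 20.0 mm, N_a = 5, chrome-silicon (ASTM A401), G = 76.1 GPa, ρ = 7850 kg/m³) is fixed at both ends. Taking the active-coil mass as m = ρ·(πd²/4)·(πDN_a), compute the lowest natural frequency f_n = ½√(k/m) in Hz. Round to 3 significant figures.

k = Gd⁴/(8D³N_a) = (76.1×10³)(4.5⁴)/(8·20.0³·5) = 97.518 N/mm = 97518 N/m
Wire length L = πDN_a = π·20.0·5 = 314.16 mm
m = ρ·(πd²/4)·L = 7850 × 15.904×10⁻⁶ m² × 0.31416 m = 0.039222 kg
f_n = ½√(k/m) = 0.5·√(97518/0.039222) = 0.5·√(2.4863e+06) = 788.4 Hz

788 Hz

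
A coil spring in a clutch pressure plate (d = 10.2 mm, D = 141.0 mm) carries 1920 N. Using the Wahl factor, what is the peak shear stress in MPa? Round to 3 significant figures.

Spring index C = D/d = 141.0/10.2 = 13.8235
K_W = (4C−1)/(4C−4) + 0.615/C = 54.294/51.294 + 0.0445 = 1.1030
τ₀ = 8FD/(πd³) = 8·1920·141.0/(π·10.2³) = 2.16576e+06/3333.9 = 649.62 MPa
τ_max = K·τ₀ = 1.1030 × 649.62 = 716.52 MPa

717 MPa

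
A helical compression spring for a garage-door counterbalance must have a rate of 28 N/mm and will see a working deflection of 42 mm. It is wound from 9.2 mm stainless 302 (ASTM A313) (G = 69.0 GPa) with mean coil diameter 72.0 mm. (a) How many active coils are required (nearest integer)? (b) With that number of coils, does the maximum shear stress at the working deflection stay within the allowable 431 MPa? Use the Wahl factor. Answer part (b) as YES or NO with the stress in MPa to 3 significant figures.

N_a = Gd⁴/(8D³k) = (69.0×10³)(9.2⁴)/(8·72.0³·28) = 5.912 → N_a = 6
Actual rate k = Gd⁴/(8D³·6) = 27.591 N/mm
Working load F = kδ = 27.591·42 = 1158.8 N
C = 72.0/9.2 = 7.8261; K_W = (4C−1)/(4C−4)+0.615/C = 1.1885
τ_max = K_W·8FD/(πd³) = 1.1885·272.85 = 324.27 MPa
τ_max ≤ 431 MPa → acceptable

(a) 6 coils; (b) YES, τ_max = 324 MPa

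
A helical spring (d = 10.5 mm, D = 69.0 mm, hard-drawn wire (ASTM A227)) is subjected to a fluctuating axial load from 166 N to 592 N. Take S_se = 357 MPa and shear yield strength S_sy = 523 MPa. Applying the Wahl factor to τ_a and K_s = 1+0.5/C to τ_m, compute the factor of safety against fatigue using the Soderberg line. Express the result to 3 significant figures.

C = D/d = 69.0/10.5 = 6.5714; K_W = (4C−1)/(4C−4)+0.615/C = 1.2282; K_s = 1+0.5/C = 1.0761
F_a = (F_max−F_min)/2 = 213 N; F_m = (F_max+F_min)/2 = 379 N
τ_a = K_W·8F_aD/(πd³) = 1.2282 × 32.33 = 39.707 MPa
τ_m = K_s·8F_mD/(πd³) = 1.0761 × 57.526 = 61.902 MPa
Soderberg: 1/n_f = τ_a/S_se + τ_m/S_sy = 39.707/357 + 61.902/523 = 0.11123 + 0.11836 = 0.22959
n_f = 1/0.22959 = 4.356

4.36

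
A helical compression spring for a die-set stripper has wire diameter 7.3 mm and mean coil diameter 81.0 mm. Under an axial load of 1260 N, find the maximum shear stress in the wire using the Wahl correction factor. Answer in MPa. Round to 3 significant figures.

755 MPa

Spring index C = D/d = 81.0/7.3 = 11.0959
K_W = (4C−1)/(4C−4) + 0.615/C = 43.384/40.384 + 0.0554 = 1.1297
τ₀ = 8FD/(πd³) = 8·1260·81.0/(π·7.3³) = 816480/1222.1 = 668.08 MPa
τ_max = K·τ₀ = 1.1297 × 668.08 = 754.74 MPa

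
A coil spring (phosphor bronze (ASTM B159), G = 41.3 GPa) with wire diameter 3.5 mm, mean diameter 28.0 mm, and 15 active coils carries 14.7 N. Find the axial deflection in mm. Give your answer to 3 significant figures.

k = Gd⁴/(8D³N_a) = (41.3×10³)(3.5⁴)/(8·28.0³·15) = 2.3527 N/mm
δ = F/k = 14.7 / 2.3527 = 6.2481 mm

6.25 mm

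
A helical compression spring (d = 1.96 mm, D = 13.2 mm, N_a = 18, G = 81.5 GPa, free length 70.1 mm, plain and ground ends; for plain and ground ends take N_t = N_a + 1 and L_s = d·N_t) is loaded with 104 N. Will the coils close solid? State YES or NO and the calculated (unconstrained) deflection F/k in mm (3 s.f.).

NO, δ = 28.6 mm

k = Gd⁴/(8D³N_a) = (81.5×10³)(1.96⁴)/(8·13.2³·18) = 3.6316 N/mm
N_t = 19; L_s = 1.96·19 = 37.24 mm; δ_solid = L₀ − L_s = 70.1 − 37.24 = 32.86 mm
δ = F/k = 104/3.6316 = 28.638 mm
δ < δ_solid → spring does not go solid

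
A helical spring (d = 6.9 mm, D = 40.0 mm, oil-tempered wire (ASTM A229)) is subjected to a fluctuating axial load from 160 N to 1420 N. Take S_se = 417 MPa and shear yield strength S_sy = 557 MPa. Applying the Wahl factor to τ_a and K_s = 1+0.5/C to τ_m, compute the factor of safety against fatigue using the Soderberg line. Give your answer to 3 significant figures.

0.935

C = D/d = 40.0/6.9 = 5.7971; K_W = (4C−1)/(4C−4)+0.615/C = 1.2624; K_s = 1+0.5/C = 1.0862
F_a = (F_max−F_min)/2 = 630 N; F_m = (F_max+F_min)/2 = 790 N
τ_a = K_W·8F_aD/(πd³) = 1.2624 × 195.34 = 246.6 MPa
τ_m = K_s·8F_mD/(πd³) = 1.0862 × 244.95 = 266.08 MPa
Soderberg: 1/n_f = τ_a/S_se + τ_m/S_sy = 246.6/417 + 266.08/557 = 0.59138 + 0.47770 = 1.0691
n_f = 1/1.0691 = 0.9354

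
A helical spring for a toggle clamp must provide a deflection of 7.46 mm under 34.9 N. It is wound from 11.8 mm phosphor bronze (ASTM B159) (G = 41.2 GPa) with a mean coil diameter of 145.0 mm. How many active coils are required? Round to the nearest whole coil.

Required rate k = F/δ = 34.9/7.46 = 4.6783 N/mm
N_a = Gd⁴/(8D³k) = (41.2×10³ × 11.8⁴)/(8 × 145.0³ × 4.6783)
    = 7.98776e+08 / 1.14099e+08 = 7.001 → 7 coils

7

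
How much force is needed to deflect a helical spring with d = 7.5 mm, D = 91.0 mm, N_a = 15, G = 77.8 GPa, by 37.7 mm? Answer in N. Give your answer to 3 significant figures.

103 N

k = Gd⁴/(8D³N_a) = (77.8×10³)(7.5⁴)/(8·91.0³·15) = 2.7222 N/mm
F = k·δ = 2.7222 × 37.7 = 102.63 N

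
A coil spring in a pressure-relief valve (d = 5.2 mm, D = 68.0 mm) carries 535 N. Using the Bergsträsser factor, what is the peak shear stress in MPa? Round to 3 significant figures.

Spring index C = D/d = 68.0/5.2 = 13.0769
K_B = (4C+2)/(4C−3) = 54.308/49.308 = 1.1014
τ₀ = 8FD/(πd³) = 8·535·68.0/(π·5.2³) = 291040/441.73 = 658.86 MPa
τ_max = K·τ₀ = 1.1014 × 658.86 = 725.67 MPa

726 MPa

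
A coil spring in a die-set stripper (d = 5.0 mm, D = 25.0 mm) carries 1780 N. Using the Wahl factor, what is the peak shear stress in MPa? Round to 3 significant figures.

1190 MPa

Spring index C = D/d = 25.0/5.0 = 5.0000
K_W = (4C−1)/(4C−4) + 0.615/C = 19.000/16.000 + 0.1230 = 1.3105
τ₀ = 8FD/(πd³) = 8·1780·25.0/(π·5.0³) = 356000/392.7 = 906.55 MPa
τ_max = K·τ₀ = 1.3105 × 906.55 = 1188 MPa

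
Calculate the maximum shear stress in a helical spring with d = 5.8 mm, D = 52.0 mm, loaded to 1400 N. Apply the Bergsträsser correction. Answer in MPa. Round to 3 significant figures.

1090 MPa

Spring index C = D/d = 52.0/5.8 = 8.9655
K_B = (4C+2)/(4C−3) = 37.862/32.862 = 1.1522
τ₀ = 8FD/(πd³) = 8·1400·52.0/(π·5.8³) = 582400/612.96 = 950.14 MPa
τ_max = K·τ₀ = 1.1522 × 950.14 = 1094.7 MPa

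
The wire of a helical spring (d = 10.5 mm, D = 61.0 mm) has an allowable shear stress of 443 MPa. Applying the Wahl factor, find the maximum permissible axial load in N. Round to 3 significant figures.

C = D/d = 61.0/10.5 = 5.8095
K_W = (4C−1)/(4C−4) + 0.615/C = 22.238/19.238 + 0.1059 = 1.2618
τ_max = K·8FD/(πd³) → F_max = τ_allow·πd³/(8DK)
F_max = 443·π·10.5³/(8·61.0·1.2618) = 1.6111e+06/615.76 = 2616.4 N

2620 N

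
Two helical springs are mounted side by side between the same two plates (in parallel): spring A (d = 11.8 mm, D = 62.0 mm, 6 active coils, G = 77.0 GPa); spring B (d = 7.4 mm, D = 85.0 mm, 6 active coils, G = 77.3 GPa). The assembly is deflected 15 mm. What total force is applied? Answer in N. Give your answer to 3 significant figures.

k_A = Gd⁴/(8D³N_a) = (77.0×10³)(11.8⁴)/(8·62.0³·6) = 130.5 N/mm
k_B = Gd⁴/(8D³N_a) = (77.3×10³)(7.4⁴)/(8·85.0³·6) = 7.8634 N/mm
Parallel: k_eq = 130.5 + 7.8634 = 138.36 N/mm
F = k_eq·δ = 138.36·15 = 2075.4 N

2080 N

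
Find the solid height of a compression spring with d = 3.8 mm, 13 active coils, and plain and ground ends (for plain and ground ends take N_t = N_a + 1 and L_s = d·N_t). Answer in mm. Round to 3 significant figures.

plain and ground ends: N_t = N_a + 1 = 13 + 1 = 14
L_s = d·N_t = 3.8 × 14 = 53.2 mm

53.2 mm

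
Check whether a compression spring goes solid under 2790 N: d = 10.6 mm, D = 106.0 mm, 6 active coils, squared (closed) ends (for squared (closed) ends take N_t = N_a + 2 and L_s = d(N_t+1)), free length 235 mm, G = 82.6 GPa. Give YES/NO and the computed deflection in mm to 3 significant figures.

YES, δ = 153 mm

k = Gd⁴/(8D³N_a) = (82.6×10³)(10.6⁴)/(8·106.0³·6) = 18.241 N/mm
N_t = 8; L_s = 10.6·9 = 95.4 mm; δ_solid = L₀ − L_s = 235 − 95.4 = 139.6 mm
δ = F/k = 2790/18.241 = 152.95 mm
δ ≥ δ_solid → spring goes solid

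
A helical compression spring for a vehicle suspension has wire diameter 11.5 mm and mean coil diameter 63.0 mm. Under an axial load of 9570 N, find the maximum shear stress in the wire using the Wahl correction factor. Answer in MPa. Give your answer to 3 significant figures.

Spring index C = D/d = 63.0/11.5 = 5.4783
K_W = (4C−1)/(4C−4) + 0.615/C = 20.913/17.913 + 0.1123 = 1.2797
τ₀ = 8FD/(πd³) = 8·9570·63.0/(π·11.5³) = 4.82328e+06/4778 = 1009.5 MPa
τ_max = K·τ₀ = 1.2797 × 1009.5 = 1291.9 MPa

1290 MPa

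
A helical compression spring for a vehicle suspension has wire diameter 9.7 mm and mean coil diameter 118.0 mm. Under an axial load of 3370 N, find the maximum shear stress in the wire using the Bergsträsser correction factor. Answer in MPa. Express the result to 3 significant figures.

1230 MPa

Spring index C = D/d = 118.0/9.7 = 12.1649
K_B = (4C+2)/(4C−3) = 50.660/45.660 = 1.1095
τ₀ = 8FD/(πd³) = 8·3370·118.0/(π·9.7³) = 3.18128e+06/2867.2 = 1109.5 MPa
τ_max = K·τ₀ = 1.1095 × 1109.5 = 1231 MPa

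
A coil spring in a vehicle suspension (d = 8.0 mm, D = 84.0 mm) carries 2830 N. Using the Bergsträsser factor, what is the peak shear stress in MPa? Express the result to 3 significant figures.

1330 MPa

Spring index C = D/d = 84.0/8.0 = 10.5000
K_B = (4C+2)/(4C−3) = 44.000/39.000 = 1.1282
τ₀ = 8FD/(πd³) = 8·2830·84.0/(π·8.0³) = 1.90176e+06/1608.5 = 1182.3 MPa
τ_max = K·τ₀ = 1.1282 × 1182.3 = 1333.9 MPa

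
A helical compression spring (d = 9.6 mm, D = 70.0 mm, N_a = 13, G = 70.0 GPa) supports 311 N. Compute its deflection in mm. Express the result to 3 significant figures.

18.7 mm

k = Gd⁴/(8D³N_a) = (70.0×10³)(9.6⁴)/(8·70.0³·13) = 16.667 N/mm
δ = F/k = 311 / 16.667 = 18.66 mm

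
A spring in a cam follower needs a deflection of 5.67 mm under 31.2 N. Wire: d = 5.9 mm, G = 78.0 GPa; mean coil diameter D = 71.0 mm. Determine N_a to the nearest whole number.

6

Required rate k = F/δ = 31.2/5.67 = 5.5026 N/mm
N_a = Gd⁴/(8D³k) = (78.0×10³ × 5.9⁴)/(8 × 71.0³ × 5.5026)
    = 9.45154e+07 / 1.57557e+07 = 5.999 → 6 coils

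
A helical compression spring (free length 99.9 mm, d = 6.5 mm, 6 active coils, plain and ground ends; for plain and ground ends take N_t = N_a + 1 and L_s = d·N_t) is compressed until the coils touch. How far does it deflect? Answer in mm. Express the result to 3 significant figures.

N_t = 7; L_s = 6.5·7 = 45.5 mm
δ_solid = L₀ − L_s = 99.9 − 45.5 = 54.4 mm

54.4 mm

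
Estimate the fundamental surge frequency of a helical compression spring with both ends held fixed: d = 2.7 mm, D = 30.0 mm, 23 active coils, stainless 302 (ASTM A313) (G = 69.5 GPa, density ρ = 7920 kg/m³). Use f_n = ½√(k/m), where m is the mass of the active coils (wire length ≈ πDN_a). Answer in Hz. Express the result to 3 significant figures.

43.5 Hz

k = Gd⁴/(8D³N_a) = (69.5×10³)(2.7⁴)/(8·30.0³·23) = 0.74346 N/mm = 743.46 N/m
Wire length L = πDN_a = π·30.0·23 = 2167.7 mm
m = ρ·(πd²/4)·L = 7920 × 5.7256×10⁻⁶ m² × 2.1677 m = 0.098297 kg
f_n = ½√(k/m) = 0.5·√(743.46/0.098297) = 0.5·√(7563.4) = 43.484 Hz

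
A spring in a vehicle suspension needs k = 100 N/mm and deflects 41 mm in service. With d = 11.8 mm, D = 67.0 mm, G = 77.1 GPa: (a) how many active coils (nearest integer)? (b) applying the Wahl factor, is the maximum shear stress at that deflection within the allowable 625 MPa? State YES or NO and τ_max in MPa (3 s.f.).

N_a = Gd⁴/(8D³k) = (77.1×10³)(11.8⁴)/(8·67.0³·100) = 6.213 → N_a = 6
Actual rate k = Gd⁴/(8D³·6) = 103.54 N/mm
Working load F = kδ = 103.54·41 = 4245.2 N
C = 67.0/11.8 = 5.6780; K_W = (4C−1)/(4C−4)+0.615/C = 1.2686
τ_max = K_W·8FD/(πd³) = 1.2686·440.83 = 559.25 MPa
τ_max ≤ 625 MPa → acceptable

(a) 6 coils; (b) YES, τ_max = 559 MPa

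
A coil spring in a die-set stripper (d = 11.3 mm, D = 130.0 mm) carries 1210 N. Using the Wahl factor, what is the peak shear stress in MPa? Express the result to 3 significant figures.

Spring index C = D/d = 130.0/11.3 = 11.5044
K_W = (4C−1)/(4C−4) + 0.615/C = 45.018/42.018 + 0.0535 = 1.1249
τ₀ = 8FD/(πd³) = 8·1210·130.0/(π·11.3³) = 1.2584e+06/4533 = 277.61 MPa
τ_max = K·τ₀ = 1.1249 × 277.61 = 312.27 MPa

312 MPa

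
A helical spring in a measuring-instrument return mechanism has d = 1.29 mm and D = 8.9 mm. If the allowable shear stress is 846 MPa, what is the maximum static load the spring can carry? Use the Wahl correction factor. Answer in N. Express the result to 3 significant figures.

C = D/d = 8.9/1.29 = 6.8992
K_W = (4C−1)/(4C−4) + 0.615/C = 26.597/23.597 + 0.0891 = 1.2163
τ_max = K·8FD/(πd³) → F_max = τ_allow·πd³/(8DK)
F_max = 846·π·1.29³/(8·8.9·1.2163) = 5705.4/86.599 = 65.884 N

65.9 N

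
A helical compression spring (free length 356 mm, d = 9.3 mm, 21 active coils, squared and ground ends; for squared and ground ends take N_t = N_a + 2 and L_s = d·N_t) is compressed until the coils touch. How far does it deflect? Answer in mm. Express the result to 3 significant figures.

N_t = 23; L_s = 9.3·23 = 213.9 mm
δ_solid = L₀ − L_s = 356 − 213.9 = 142.1 mm

142 mm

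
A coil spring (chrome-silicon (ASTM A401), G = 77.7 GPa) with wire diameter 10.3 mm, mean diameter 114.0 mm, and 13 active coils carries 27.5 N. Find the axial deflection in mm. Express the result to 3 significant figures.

k = Gd⁴/(8D³N_a) = (77.7×10³)(10.3⁴)/(8·114.0³·13) = 5.6757 N/mm
δ = F/k = 27.5 / 5.6757 = 4.8452 mm

4.85 mm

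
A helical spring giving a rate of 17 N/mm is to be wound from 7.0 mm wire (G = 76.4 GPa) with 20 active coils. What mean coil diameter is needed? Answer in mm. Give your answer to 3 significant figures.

D = (Gd⁴/(8N_a·k))^(1/3) = (76.4×10³·7.0⁴/(8·20·17))^(1/3)
  = (67439.9)^(1/3) = 40.7042 mm

40.7 mm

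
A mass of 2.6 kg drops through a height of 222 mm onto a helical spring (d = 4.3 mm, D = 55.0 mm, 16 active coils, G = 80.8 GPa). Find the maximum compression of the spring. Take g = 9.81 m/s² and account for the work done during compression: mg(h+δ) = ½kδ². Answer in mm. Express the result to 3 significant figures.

k = Gd⁴/(8D³N_a) = (80.8×10³)(4.3⁴)/(8·55.0³·16) = 1.2971 N/mm
W = mg = 2.6 × 9.81 = 25.506 N
½kδ² − Wδ − Wh = 0 → δ = (W + √(W² + 2kWh))/k
δ = (25.506 + √(650.56 + 14689.7))/1.2971 = (25.506 + 123.86)/1.2971 = 115.15 mm

115 mm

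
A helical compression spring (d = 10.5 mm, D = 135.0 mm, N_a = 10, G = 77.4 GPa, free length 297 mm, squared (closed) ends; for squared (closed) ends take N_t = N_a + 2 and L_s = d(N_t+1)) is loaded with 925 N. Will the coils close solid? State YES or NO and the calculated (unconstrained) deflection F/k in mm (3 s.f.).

k = Gd⁴/(8D³N_a) = (77.4×10³)(10.5⁴)/(8·135.0³·10) = 4.7798 N/mm
N_t = 12; L_s = 10.5·13 = 136.5 mm; δ_solid = L₀ − L_s = 297 − 136.5 = 160.5 mm
δ = F/k = 925/4.7798 = 193.52 mm
δ ≥ δ_solid → spring goes solid

YES, δ = 194 mm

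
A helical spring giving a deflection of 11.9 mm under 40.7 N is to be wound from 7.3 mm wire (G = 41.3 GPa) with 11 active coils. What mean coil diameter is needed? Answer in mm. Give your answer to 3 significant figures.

Required rate k = F/δ = 40.7/11.9 = 3.4202 N/mm
D = (Gd⁴/(8N_a·k))^(1/3) = (41.3×10³·7.3⁴/(8·11·3.4202))^(1/3)
  = (389683)^(1/3) = 73.0416 mm

73.0 mm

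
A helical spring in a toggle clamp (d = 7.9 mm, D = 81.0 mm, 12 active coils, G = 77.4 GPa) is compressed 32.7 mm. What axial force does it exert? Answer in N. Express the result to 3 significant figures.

k = Gd⁴/(8D³N_a) = (77.4×10³)(7.9⁴)/(8·81.0³·12) = 5.9091 N/mm
F = k·δ = 5.9091 × 32.7 = 193.23 N

193 N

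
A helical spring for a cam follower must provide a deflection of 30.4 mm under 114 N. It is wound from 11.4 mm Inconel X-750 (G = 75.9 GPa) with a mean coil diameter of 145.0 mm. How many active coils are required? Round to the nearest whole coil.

14

Required rate k = F/δ = 114/30.4 = 3.75 N/mm
N_a = Gd⁴/(8D³k) = (75.9×10³ × 11.4⁴)/(8 × 145.0³ × 3.75)
    = 1.28192e+09 / 9.14588e+07 = 14.02 → 14 coils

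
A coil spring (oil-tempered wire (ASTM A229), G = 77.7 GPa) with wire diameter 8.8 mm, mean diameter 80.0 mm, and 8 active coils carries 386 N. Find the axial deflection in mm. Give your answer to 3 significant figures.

k = Gd⁴/(8D³N_a) = (77.7×10³)(8.8⁴)/(8·80.0³·8) = 14.22 N/mm
δ = F/k = 386 / 14.22 = 27.145 mm

27.1 mm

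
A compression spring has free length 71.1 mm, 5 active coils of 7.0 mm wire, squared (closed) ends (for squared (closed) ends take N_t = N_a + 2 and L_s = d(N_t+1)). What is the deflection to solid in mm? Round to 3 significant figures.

N_t = 7; L_s = 7.0·8 = 56 mm
δ_solid = L₀ − L_s = 71.1 − 56 = 15.1 mm

15.1 mm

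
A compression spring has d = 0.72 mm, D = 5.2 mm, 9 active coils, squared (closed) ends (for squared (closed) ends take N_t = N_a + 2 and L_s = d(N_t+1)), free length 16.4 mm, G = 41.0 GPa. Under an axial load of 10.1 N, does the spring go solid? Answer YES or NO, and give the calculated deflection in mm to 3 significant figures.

k = Gd⁴/(8D³N_a) = (41.0×10³)(0.72⁴)/(8·5.2³·9) = 1.0884 N/mm
N_t = 11; L_s = 0.72·12 = 8.64 mm; δ_solid = L₀ − L_s = 16.4 − 8.64 = 7.76 mm
δ = F/k = 10.1/1.0884 = 9.28 mm
δ ≥ δ_solid → spring goes solid

YES, δ = 9.28 mm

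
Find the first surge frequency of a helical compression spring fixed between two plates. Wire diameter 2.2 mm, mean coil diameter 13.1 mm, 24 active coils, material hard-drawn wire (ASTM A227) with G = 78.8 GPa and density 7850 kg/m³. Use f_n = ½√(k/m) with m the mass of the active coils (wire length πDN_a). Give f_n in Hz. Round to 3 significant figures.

190 Hz

k = Gd⁴/(8D³N_a) = (78.8×10³)(2.2⁴)/(8·13.1³·24) = 4.2766 N/mm = 4276.6 N/m
Wire length L = πDN_a = π·13.1·24 = 987.72 mm
m = ρ·(πd²/4)·L = 7850 × 3.8013×10⁻⁶ m² × 0.98772 m = 0.029474 kg
f_n = ½√(k/m) = 0.5·√(4276.6/0.029474) = 0.5·√(1.451e+05) = 190.46 Hz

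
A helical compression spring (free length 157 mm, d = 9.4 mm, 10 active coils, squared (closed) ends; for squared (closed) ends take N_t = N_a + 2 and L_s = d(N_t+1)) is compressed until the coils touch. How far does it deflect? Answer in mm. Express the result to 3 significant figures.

34.8 mm

N_t = 12; L_s = 9.4·13 = 122.2 mm
δ_solid = L₀ − L_s = 157 − 122.2 = 34.8 mm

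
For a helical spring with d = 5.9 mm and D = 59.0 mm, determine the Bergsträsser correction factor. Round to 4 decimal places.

1.1351

C = D/d = 59.0/5.9 = 10.0000
K_B = (4C+2)/(4C−3) = 42.000/37.000 = 1.1351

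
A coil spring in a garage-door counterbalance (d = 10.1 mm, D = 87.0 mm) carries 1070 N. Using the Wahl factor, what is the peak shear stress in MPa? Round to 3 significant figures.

Spring index C = D/d = 87.0/10.1 = 8.6139
K_W = (4C−1)/(4C−4) + 0.615/C = 33.455/30.455 + 0.0714 = 1.1699
τ₀ = 8FD/(πd³) = 8·1070·87.0/(π·10.1³) = 744720/3236.8 = 230.08 MPa
τ_max = K·τ₀ = 1.1699 × 230.08 = 269.17 MPa

269 MPa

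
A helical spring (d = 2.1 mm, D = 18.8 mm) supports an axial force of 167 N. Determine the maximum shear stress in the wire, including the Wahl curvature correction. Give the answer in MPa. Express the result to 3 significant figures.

Spring index C = D/d = 18.8/2.1 = 8.9524
K_W = (4C−1)/(4C−4) + 0.615/C = 34.810/31.810 + 0.0687 = 1.1630
τ₀ = 8FD/(πd³) = 8·167·18.8/(π·2.1³) = 25116.8/29.094 = 863.29 MPa
τ_max = K·τ₀ = 1.1630 × 863.29 = 1004 MPa

1000 MPa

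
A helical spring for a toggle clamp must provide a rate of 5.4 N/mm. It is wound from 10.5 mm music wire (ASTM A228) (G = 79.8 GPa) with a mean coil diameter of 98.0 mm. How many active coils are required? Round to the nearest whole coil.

N_a = Gd⁴/(8D³k) = (79.8×10³ × 10.5⁴)/(8 × 98.0³ × 5.4)
    = 9.69974e+08 / 4.06595e+07 = 23.86 → 24 coils

24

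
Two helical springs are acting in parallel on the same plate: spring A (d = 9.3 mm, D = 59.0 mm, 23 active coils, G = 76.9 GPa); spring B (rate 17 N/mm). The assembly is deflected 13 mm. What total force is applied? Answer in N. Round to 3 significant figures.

k_A = Gd⁴/(8D³N_a) = (76.9×10³)(9.3⁴)/(8·59.0³·23) = 15.222 N/mm
Parallel: k_eq = 15.222 + 17 = 32.222 N/mm
F = k_eq·δ = 32.222·13 = 418.89 N

419 N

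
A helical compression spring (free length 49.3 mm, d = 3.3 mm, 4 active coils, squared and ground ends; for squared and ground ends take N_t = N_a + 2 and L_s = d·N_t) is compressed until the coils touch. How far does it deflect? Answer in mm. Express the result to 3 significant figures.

29.5 mm

N_t = 6; L_s = 3.3·6 = 19.8 mm
δ_solid = L₀ − L_s = 49.3 − 19.8 = 29.5 mm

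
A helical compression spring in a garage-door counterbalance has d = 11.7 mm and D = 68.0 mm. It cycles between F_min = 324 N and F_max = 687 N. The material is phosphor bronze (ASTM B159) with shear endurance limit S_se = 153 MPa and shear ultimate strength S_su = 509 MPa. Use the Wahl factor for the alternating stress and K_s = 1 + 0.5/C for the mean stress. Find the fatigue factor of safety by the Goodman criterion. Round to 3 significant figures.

3.59

C = D/d = 68.0/11.7 = 5.8120; K_W = (4C−1)/(4C−4)+0.615/C = 1.2617; K_s = 1+0.5/C = 1.0860
F_a = (F_max−F_min)/2 = 181.5 N; F_m = (F_max+F_min)/2 = 505.5 N
τ_a = K_W·8F_aD/(πd³) = 1.2617 × 19.623 = 24.758 MPa
τ_m = K_s·8F_mD/(πd³) = 1.0860 × 54.653 = 59.355 MPa
Goodman: 1/n_f = τ_a/S_se + τ_m/S_su = 24.758/153 + 59.355/509 = 0.16182 + 0.11661 = 0.27843
n_f = 1/0.27843 = 3.592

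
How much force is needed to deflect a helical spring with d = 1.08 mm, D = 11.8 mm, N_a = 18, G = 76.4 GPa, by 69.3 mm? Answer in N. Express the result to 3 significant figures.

30.4 N

k = Gd⁴/(8D³N_a) = (76.4×10³)(1.08⁴)/(8·11.8³·18) = 0.43932 N/mm
F = k·δ = 0.43932 × 69.3 = 30.445 N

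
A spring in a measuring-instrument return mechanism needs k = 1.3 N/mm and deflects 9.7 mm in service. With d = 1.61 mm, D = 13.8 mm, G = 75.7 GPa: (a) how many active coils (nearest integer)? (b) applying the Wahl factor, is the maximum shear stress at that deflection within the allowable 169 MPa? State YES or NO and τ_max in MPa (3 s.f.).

(a) 19 coils; (b) YES, τ_max = 122 MPa

N_a = Gd⁴/(8D³k) = (75.7×10³)(1.61⁴)/(8·13.8³·1.3) = 18.61 → N_a = 19
Actual rate k = Gd⁴/(8D³·19) = 1.2733 N/mm
Working load F = kδ = 1.2733·9.7 = 12.351 N
C = 13.8/1.61 = 8.5714; K_W = (4C−1)/(4C−4)+0.615/C = 1.1708
τ_max = K_W·8FD/(πd³) = 1.1708·104 = 121.76 MPa
τ_max ≤ 169 MPa → acceptable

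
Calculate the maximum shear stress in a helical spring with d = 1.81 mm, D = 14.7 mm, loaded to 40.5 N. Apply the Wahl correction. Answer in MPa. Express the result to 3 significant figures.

Spring index C = D/d = 14.7/1.81 = 8.1215
K_W = (4C−1)/(4C−4) + 0.615/C = 31.486/28.486 + 0.0757 = 1.1810
τ₀ = 8FD/(πd³) = 8·40.5·14.7/(π·1.81³) = 4762.8/18.629 = 255.67 MPa
τ_max = K·τ₀ = 1.1810 × 255.67 = 301.95 MPa

302 MPa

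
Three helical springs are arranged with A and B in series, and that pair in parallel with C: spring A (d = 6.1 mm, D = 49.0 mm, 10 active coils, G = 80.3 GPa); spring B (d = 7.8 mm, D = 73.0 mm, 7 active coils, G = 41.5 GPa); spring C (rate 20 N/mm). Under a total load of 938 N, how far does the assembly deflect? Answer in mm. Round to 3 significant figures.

38.4 mm

k_A = Gd⁴/(8D³N_a) = (80.3×10³)(6.1⁴)/(8·49.0³·10) = 11.813 N/mm
k_B = Gd⁴/(8D³N_a) = (41.5×10³)(7.8⁴)/(8·73.0³·7) = 7.0513 N/mm
Springs A,B series: k_AB = 1/(1/11.813+1/7.0513) = 4.4156 N/mm; parallel with C: k_eq = 4.4156+20 = 24.416 N/mm
δ = F/k_eq = 938/24.416 = 38.418 mm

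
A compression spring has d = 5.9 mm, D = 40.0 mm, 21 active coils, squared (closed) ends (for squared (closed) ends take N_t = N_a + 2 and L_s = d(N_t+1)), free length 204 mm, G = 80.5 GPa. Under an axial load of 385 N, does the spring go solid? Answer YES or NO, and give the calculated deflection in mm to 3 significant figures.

k = Gd⁴/(8D³N_a) = (80.5×10³)(5.9⁴)/(8·40.0³·21) = 9.0722 N/mm
N_t = 23; L_s = 5.9·24 = 141.6 mm; δ_solid = L₀ − L_s = 204 − 141.6 = 62.4 mm
δ = F/k = 385/9.0722 = 42.437 mm
δ < δ_solid → spring does not go solid

NO, δ = 42.4 mm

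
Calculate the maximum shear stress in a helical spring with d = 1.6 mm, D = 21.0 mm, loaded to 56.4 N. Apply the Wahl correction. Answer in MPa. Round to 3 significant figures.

816 MPa

Spring index C = D/d = 21.0/1.6 = 13.1250
K_W = (4C−1)/(4C−4) + 0.615/C = 51.500/48.500 + 0.0469 = 1.1087
τ₀ = 8FD/(πd³) = 8·56.4·21.0/(π·1.6³) = 9475.2/12.868 = 736.34 MPa
τ_max = K·τ₀ = 1.1087 × 736.34 = 816.39 MPa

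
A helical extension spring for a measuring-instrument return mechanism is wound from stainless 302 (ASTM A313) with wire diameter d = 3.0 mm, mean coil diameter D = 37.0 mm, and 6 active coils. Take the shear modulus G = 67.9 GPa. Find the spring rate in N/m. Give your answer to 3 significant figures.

k = Gd⁴/(8D³N_a) = (67.9×10³ × 3.0⁴) / (8 × 37.0³ × 6)
  = 5.4999e+06 / 2.43134e+06 = 2.2621 N/mm = 2262.1 N/m

2260 N/m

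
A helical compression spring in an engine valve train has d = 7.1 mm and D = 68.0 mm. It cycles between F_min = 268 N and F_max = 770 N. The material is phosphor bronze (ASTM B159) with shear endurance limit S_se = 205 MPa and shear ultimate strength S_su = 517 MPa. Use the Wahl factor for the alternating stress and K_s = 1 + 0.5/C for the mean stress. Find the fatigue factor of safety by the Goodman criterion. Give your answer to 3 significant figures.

0.838

C = D/d = 68.0/7.1 = 9.5775; K_W = (4C−1)/(4C−4)+0.615/C = 1.1517; K_s = 1+0.5/C = 1.0522
F_a = (F_max−F_min)/2 = 251 N; F_m = (F_max+F_min)/2 = 519 N
τ_a = K_W·8F_aD/(πd³) = 1.1517 × 121.44 = 139.85 MPa
τ_m = K_s·8F_mD/(πd³) = 1.0522 × 251.1 = 264.21 MPa
Goodman: 1/n_f = τ_a/S_se + τ_m/S_su = 139.85/205 + 264.21/517 = 0.68221 + 0.51104 = 1.1932
n_f = 1/1.1932 = 0.8381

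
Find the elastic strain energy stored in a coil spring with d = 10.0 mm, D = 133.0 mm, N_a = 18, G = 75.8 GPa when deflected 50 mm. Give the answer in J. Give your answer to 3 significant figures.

2.80 J

k = Gd⁴/(8D³N_a) = (75.8×10³)(10.0⁴)/(8·133.0³·18) = 2.2374 N/mm
U = ½kδ² = 0.5 × 2.2374 × 50² = 2796.8 N·mm = 2.7968 J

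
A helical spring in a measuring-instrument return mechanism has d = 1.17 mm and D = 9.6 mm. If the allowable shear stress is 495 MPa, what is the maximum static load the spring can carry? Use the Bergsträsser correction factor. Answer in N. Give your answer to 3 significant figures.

C = D/d = 9.6/1.17 = 8.2051
K_B = (4C+2)/(4C−3) = 34.821/29.821 = 1.1677
τ_max = K·8FD/(πd³) → F_max = τ_allow·πd³/(8DK)
F_max = 495·π·1.17³/(8·9.6·1.1677) = 2490.6/89.677 = 27.774 N

27.8 N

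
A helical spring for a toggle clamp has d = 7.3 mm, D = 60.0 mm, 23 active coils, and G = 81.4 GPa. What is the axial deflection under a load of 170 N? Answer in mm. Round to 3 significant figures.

k = Gd⁴/(8D³N_a) = (81.4×10³)(7.3⁴)/(8·60.0³·23) = 5.8163 N/mm
δ = F/k = 170 / 5.8163 = 29.228 mm

29.2 mm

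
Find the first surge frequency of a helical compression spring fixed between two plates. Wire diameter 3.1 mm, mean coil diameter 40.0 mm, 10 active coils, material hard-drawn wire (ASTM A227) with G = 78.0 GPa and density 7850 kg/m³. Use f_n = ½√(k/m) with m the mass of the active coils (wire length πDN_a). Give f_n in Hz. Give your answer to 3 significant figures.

68.7 Hz

k = Gd⁴/(8D³N_a) = (78.0×10³)(3.1⁴)/(8·40.0³·10) = 1.4069 N/mm = 1406.9 N/m
Wire length L = πDN_a = π·40.0·10 = 1256.6 mm
m = ρ·(πd²/4)·L = 7850 × 7.5477×10⁻⁶ m² × 1.2566 m = 0.074455 kg
f_n = ½√(k/m) = 0.5·√(1406.9/0.074455) = 0.5·√(18896) = 68.732 Hz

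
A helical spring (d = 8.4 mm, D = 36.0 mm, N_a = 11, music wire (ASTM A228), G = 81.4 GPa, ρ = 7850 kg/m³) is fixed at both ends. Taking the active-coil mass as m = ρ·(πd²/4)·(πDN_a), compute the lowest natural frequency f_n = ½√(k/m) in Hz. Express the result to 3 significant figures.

214 Hz

k = Gd⁴/(8D³N_a) = (81.4×10³)(8.4⁴)/(8·36.0³·11) = 98.708 N/mm = 98708 N/m
Wire length L = πDN_a = π·36.0·11 = 1244.1 mm
m = ρ·(πd²/4)·L = 7850 × 55.418×10⁻⁶ m² × 1.2441 m = 0.54121 kg
f_n = ½√(k/m) = 0.5·√(98708/0.54121) = 0.5·√(1.8238e+05) = 213.53 Hz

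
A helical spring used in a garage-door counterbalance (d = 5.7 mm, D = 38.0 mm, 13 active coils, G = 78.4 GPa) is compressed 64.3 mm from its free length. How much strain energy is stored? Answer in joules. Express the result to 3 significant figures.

k = Gd⁴/(8D³N_a) = (78.4×10³)(5.7⁴)/(8·38.0³·13) = 14.502 N/mm
U = ½kδ² = 0.5 × 14.502 × 64.3² = 29979 N·mm = 29.979 J

30.0 J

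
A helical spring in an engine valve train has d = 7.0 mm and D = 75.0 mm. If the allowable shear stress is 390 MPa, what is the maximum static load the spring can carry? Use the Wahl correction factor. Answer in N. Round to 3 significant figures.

617 N

C = D/d = 75.0/7.0 = 10.7143
K_W = (4C−1)/(4C−4) + 0.615/C = 41.857/38.857 + 0.0574 = 1.1346
τ_max = K·8FD/(πd³) → F_max = τ_allow·πd³/(8DK)
F_max = 390·π·7.0³/(8·75.0·1.1346) = 4.2025e+05/680.76 = 617.32 N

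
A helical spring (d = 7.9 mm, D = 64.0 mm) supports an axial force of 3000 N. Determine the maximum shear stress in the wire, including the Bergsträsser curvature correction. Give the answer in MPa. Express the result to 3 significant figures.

1160 MPa

Spring index C = D/d = 64.0/7.9 = 8.1013
K_B = (4C+2)/(4C−3) = 34.405/29.405 = 1.1700
τ₀ = 8FD/(πd³) = 8·3000·64.0/(π·7.9³) = 1.536e+06/1548.9 = 991.65 MPa
τ_max = K·τ₀ = 1.1700 × 991.65 = 1160.3 MPa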